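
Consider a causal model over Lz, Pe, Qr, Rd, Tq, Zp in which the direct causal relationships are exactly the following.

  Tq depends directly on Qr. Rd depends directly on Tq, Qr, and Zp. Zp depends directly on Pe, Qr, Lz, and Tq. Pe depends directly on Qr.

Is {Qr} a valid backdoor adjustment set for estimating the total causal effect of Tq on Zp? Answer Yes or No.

Yes

Backdoor paths from Tq to Zp (paths whose first edge points into Tq):
  P1: Tq <- Qr -> Pe -> Zp
  P2: Tq <- Qr -> Zp
  P3: Tq <- Qr -> Rd <- Zp
Condition 1 (no descendant of Tq in the set): holds — descendants of Tq are {Rd, Zp}; none are in {Qr}.
Condition 2 (every backdoor path blocked by {Qr}):
  P1: blocked at fork node Qr ∈ conditioning set.
  P2: blocked at fork node Qr ∈ conditioning set.
  P3: blocked at fork node Qr ∈ conditioning set.
{Qr} satisfies the backdoor criterion.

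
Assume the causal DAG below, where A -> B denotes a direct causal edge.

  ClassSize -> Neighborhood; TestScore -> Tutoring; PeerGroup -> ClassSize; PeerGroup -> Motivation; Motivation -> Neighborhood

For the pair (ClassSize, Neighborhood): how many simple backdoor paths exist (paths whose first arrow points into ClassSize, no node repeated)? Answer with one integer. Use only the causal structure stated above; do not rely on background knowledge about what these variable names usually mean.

A backdoor path from ClassSize to Neighborhood is any simple undirected path whose first edge points into ClassSize (i.e. leaves ClassSize via a parent).
Parents of ClassSize: {PeerGroup}.
Enumerating:
  P1: ClassSize <- PeerGroup -> Motivation -> Neighborhood
That exhausts the simple backdoor paths. Count: 1.

1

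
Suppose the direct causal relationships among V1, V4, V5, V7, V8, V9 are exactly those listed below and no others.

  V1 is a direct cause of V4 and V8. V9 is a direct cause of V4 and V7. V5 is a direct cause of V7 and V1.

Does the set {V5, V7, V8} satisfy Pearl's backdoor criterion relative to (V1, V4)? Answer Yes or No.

Backdoor paths from V1 to V4 (paths whose first edge points into V1):
  P1: V1 <- V5 -> V7 <- V9 -> V4
Condition 1 (no descendant of V1 in the set): FAILS — V8 is a descendant of V1.
Condition 2 (every backdoor path blocked by {V5, V7, V8}):
  P1: blocked at fork node V5 ∈ conditioning set.
{V5, V7, V8} does not satisfy the backdoor criterion.

No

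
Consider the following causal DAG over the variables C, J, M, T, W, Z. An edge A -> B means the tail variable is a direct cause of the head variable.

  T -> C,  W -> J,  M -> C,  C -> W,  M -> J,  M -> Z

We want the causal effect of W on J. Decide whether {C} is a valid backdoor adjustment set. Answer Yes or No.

Backdoor paths from W to J (paths whose first edge points into W):
  P1: W <- C <- M -> J
Condition 1 (no descendant of W in the set): holds — descendants of W are {J}; none are in {C}.
Condition 2 (every backdoor path blocked by {C}):
  P1: blocked at chain node C ∈ conditioning set.
{C} satisfies the backdoor criterion.

Yes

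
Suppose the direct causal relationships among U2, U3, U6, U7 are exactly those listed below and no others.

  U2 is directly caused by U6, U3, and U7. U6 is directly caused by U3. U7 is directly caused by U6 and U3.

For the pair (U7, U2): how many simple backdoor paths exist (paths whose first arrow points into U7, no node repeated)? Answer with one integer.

A backdoor path from U7 to U2 is any simple undirected path whose first edge points into U7 (i.e. leaves U7 via a parent).
Parents of U7: {U3, U6}.
Enumerating:
  P1: U7 <- U3 -> U6 -> U2
  P2: U7 <- U3 -> U2
  P3: U7 <- U6 <- U3 -> U2
  P4: U7 <- U6 -> U2
That exhausts the simple backdoor paths. Count: 4.

4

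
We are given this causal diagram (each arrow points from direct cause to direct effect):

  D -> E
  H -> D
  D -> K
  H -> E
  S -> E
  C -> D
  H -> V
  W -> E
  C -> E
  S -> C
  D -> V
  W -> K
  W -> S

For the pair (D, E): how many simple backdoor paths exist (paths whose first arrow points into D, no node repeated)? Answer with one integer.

A backdoor path from D to E is any simple undirected path whose first edge points into D (i.e. leaves D via a parent).
Parents of D: {C, H}.
Enumerating:
  P1: D <- C <- S <- W -> E
  P2: D <- C <- S -> E
  P3: D <- C -> E
  P4: D <- H -> E
That exhausts the simple backdoor paths. Count: 4.

4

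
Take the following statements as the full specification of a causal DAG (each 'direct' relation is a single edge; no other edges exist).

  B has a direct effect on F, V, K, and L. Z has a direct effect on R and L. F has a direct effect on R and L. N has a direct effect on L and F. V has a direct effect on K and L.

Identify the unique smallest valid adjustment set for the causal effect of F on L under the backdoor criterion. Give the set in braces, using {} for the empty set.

Variables eligible for adjustment (non-descendants of F, excluding F and L): {B, K, N, V, Z}.
Backdoor paths from F to L:
  P1: F <- B -> V -> L
  P2: F <- B -> K <- V -> L
  P3: F <- B -> L
  P4: F <- N -> L
The empty set is not sufficient: P1 (F <- B -> V -> L) has no collider blocking it and no conditioned non-collider, so it is open.
Try {B, N}:
  P1: blocked at fork node B ∈ conditioning set.
  P2: blocked at fork node B ∈ conditioning set.
  P3: blocked at fork node B ∈ conditioning set.
  P4: blocked at fork node N ∈ conditioning set.
{B, N} contains no descendant of F and blocks every backdoor path.
Every element of {B, N} is needed (dropping B leaves P1 open; dropping N leaves P4 open), so no proper subset is valid.
Among all size-2 subsets of the eligible variables, only {B, N} blocks every backdoor path, so it is the unique smallest valid adjustment set.

{B, N}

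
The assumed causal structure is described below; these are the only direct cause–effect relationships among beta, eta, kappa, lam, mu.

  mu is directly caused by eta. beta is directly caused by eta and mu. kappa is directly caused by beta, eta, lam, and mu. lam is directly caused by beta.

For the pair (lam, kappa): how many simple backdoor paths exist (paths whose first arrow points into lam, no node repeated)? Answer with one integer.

5

A backdoor path from lam to kappa is any simple undirected path whose first edge points into lam (i.e. leaves lam via a parent).
Parents of lam: {beta}.
Enumerating:
  P1: lam <- beta <- eta -> mu -> kappa
  P2: lam <- beta <- eta -> kappa
  P3: lam <- beta <- mu <- eta -> kappa
  P4: lam <- beta <- mu -> kappa
  P5: lam <- beta -> kappa
That exhausts the simple backdoor paths. Count: 5.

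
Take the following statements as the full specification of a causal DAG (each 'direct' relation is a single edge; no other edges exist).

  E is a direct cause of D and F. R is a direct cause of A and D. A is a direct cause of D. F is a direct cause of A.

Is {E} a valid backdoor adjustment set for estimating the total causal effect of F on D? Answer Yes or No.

Backdoor paths from F to D (paths whose first edge points into F):
  P1: F <- E -> D
Condition 1 (no descendant of F in the set): holds — descendants of F are {A, D}; none are in {E}.
Condition 2 (every backdoor path blocked by {E}):
  P1: blocked at fork node E ∈ conditioning set.
{E} satisfies the backdoor criterion.

Yes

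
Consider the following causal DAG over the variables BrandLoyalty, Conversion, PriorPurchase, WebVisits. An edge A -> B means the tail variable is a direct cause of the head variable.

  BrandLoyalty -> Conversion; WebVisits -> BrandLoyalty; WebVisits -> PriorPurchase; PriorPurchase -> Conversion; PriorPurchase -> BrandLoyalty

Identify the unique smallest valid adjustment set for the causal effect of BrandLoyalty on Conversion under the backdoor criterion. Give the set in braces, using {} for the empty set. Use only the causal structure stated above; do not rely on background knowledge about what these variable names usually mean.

Variables eligible for adjustment (non-descendants of BrandLoyalty, excluding BrandLoyalty and Conversion): {PriorPurchase, WebVisits}.
Backdoor paths from BrandLoyalty to Conversion:
  P1: BrandLoyalty <- WebVisits -> PriorPurchase -> Conversion
  P2: BrandLoyalty <- PriorPurchase -> Conversion
The empty set is not sufficient: P1 (BrandLoyalty <- WebVisits -> PriorPurchase -> Conversion) has no collider blocking it and no conditioned non-collider, so it is open.
Try {PriorPurchase}:
  P1: blocked at chain node PriorPurchase ∈ conditioning set.
  P2: blocked at fork node PriorPurchase ∈ conditioning set.
{PriorPurchase} contains no descendant of BrandLoyalty and blocks every backdoor path.
No other singleton works — e.g. {WebVisits} leaves P2 open — so {PriorPurchase} is the unique smallest valid adjustment set.

{PriorPurchase}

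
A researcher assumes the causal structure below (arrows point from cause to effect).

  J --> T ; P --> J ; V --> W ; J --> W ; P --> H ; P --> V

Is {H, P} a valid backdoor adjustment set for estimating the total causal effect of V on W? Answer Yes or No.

Backdoor paths from V to W (paths whose first edge points into V):
  P1: V <- P -> J -> W
Condition 1 (no descendant of V in the set): holds — descendants of V are {W}; none are in {H, P}.
Condition 2 (every backdoor path blocked by {H, P}):
  P1: blocked at fork node P ∈ conditioning set.
{H, P} satisfies the backdoor criterion.

Yes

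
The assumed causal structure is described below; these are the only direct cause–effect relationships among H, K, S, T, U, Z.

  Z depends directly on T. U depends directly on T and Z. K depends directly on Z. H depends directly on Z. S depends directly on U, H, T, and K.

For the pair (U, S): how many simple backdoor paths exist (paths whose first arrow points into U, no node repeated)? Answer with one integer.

A backdoor path from U to S is any simple undirected path whose first edge points into U (i.e. leaves U via a parent).
Parents of U: {T, Z}.
Enumerating:
  P1: U <- T -> Z -> K -> S
  P2: U <- T -> Z -> H -> S
  P3: U <- T -> S
  P4: U <- Z <- T -> S
  P5: U <- Z -> K -> S
  P6: U <- Z -> H -> S
That exhausts the simple backdoor paths. Count: 6.

6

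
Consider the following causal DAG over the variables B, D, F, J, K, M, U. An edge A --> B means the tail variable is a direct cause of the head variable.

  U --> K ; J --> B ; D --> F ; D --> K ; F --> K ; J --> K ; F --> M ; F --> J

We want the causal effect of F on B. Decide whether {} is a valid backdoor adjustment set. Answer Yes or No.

Backdoor paths from F to B (paths whose first edge points into F):
  P1: F <- D -> K <- J -> B
Condition 1 (no descendant of F in the set): holds — descendants of F are {B, J, K, M}; none are in {}.
Condition 2 (every backdoor path blocked by {}):
  P1: blocked at collider K (neither it nor any descendant is in the conditioning set).
{} satisfies the backdoor criterion.

Yes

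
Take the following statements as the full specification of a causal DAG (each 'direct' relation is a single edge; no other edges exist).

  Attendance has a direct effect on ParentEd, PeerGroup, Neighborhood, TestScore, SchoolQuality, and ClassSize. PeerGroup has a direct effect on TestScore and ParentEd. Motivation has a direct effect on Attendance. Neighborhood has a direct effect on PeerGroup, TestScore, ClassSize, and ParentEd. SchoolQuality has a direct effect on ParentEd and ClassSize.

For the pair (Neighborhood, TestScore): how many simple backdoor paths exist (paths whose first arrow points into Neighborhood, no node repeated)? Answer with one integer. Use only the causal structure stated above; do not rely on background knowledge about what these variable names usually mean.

A backdoor path from Neighborhood to TestScore is any simple undirected path whose first edge points into Neighborhood (i.e. leaves Neighborhood via a parent).
Parents of Neighborhood: {Attendance}.
Enumerating:
  P1: Neighborhood <- Attendance -> SchoolQuality -> ParentEd <- PeerGroup -> TestScore
  P2: Neighborhood <- Attendance -> PeerGroup -> TestScore
  P3: Neighborhood <- Attendance -> ClassSize <- SchoolQuality -> ParentEd <- PeerGroup -> TestScore
  P4: Neighborhood <- Attendance -> ParentEd <- PeerGroup -> TestScore
  P5: Neighborhood <- Attendance -> TestScore
That exhausts the simple backdoor paths. Count: 5.

5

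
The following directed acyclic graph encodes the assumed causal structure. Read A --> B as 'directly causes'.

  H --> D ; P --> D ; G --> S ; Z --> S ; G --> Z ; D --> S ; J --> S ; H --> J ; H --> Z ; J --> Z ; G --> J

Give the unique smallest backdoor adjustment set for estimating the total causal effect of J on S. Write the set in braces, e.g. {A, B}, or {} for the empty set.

{G, H}

Variables eligible for adjustment (non-descendants of J, excluding J and S): {D, G, H, P}.
Backdoor paths from J to S:
  P1: J <- H -> D -> S
  P2: J <- H -> Z <- G -> S
  P3: J <- H -> Z -> S
  P4: J <- G -> Z <- H -> D -> S
  P5: J <- G -> Z -> S
  P6: J <- G -> S
The empty set is not sufficient: P1 (J <- H -> D -> S) has no collider blocking it and no conditioned non-collider, so it is open.
Try {G, H}:
  P1: blocked at fork node H ∈ conditioning set.
  P2: blocked at fork node H ∈ conditioning set.
  P3: blocked at fork node H ∈ conditioning set.
  P4: blocked at fork node G ∈ conditioning set.
  P5: blocked at fork node G ∈ conditioning set.
  P6: blocked at fork node G ∈ conditioning set.
{G, H} contains no descendant of J and blocks every backdoor path.
Every element of {G, H} is needed (dropping G leaves P5 open; dropping H leaves P1 open), so no proper subset is valid.
Among all size-2 subsets of the eligible variables, only {G, H} blocks every backdoor path, so it is the unique smallest valid adjustment set.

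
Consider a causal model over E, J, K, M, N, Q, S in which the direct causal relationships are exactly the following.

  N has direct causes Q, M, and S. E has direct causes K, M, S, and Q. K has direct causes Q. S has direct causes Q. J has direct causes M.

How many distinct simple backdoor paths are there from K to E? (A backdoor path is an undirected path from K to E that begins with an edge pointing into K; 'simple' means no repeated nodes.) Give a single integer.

A backdoor path from K to E is any simple undirected path whose first edge points into K (i.e. leaves K via a parent).
Parents of K: {Q}.
Enumerating:
  P1: K <- Q -> S -> N <- M -> E
  P2: K <- Q -> S -> E
  P3: K <- Q -> N <- M -> E
  P4: K <- Q -> N <- S -> E
  P5: K <- Q -> E
That exhausts the simple backdoor paths. Count: 5.

5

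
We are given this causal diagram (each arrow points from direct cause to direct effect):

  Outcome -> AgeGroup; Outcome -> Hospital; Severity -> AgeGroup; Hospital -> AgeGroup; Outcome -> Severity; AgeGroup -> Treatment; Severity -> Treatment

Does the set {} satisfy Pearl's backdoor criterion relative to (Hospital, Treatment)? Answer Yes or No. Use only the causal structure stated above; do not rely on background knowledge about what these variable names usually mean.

Backdoor paths from Hospital to Treatment (paths whose first edge points into Hospital):
  P1: Hospital <- Outcome -> Severity -> AgeGroup -> Treatment
  P2: Hospital <- Outcome -> Severity -> Treatment
  P3: Hospital <- Outcome -> AgeGroup <- Severity -> Treatment
  P4: Hospital <- Outcome -> AgeGroup -> Treatment
Condition 1 (no descendant of Hospital in the set): holds — descendants of Hospital are {AgeGroup, Treatment}; none are in {}.
Condition 2 (every backdoor path blocked by {}):
  P1: open — no interior node is in the conditioning set.
  P2: open — no interior node is in the conditioning set.
  P3: blocked at collider AgeGroup (neither it nor any descendant is in the conditioning set).
  P4: open — no interior node is in the conditioning set.
{} does not satisfy the backdoor criterion.

No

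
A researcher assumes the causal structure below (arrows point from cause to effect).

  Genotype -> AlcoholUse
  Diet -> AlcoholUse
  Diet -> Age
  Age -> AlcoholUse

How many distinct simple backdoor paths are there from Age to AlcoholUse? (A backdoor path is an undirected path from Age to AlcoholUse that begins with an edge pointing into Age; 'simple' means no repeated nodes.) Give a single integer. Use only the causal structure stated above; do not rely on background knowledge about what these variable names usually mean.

A backdoor path from Age to AlcoholUse is any simple undirected path whose first edge points into Age (i.e. leaves Age via a parent).
Parents of Age: {Diet}.
Enumerating:
  P1: Age <- Diet -> AlcoholUse
That exhausts the simple backdoor paths. Count: 1.

1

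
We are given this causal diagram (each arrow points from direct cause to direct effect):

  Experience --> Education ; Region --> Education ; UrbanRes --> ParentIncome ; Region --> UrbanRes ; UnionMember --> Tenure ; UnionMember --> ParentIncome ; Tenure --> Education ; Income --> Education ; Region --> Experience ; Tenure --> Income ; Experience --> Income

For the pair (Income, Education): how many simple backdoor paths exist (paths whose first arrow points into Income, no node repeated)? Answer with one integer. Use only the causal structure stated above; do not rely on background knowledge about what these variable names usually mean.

6

A backdoor path from Income to Education is any simple undirected path whose first edge points into Income (i.e. leaves Income via a parent).
Parents of Income: {Experience, Tenure}.
Enumerating:
  P1: Income <- Experience <- Region -> UrbanRes -> ParentIncome <- UnionMember -> Tenure -> Education
  P2: Income <- Experience <- Region -> Education
  P3: Income <- Experience -> Education
  P4: Income <- Tenure <- UnionMember -> ParentIncome <- UrbanRes <- Region -> Experience -> Education
  P5: Income <- Tenure <- UnionMember -> ParentIncome <- UrbanRes <- Region -> Education
  P6: Income <- Tenure -> Education
That exhausts the simple backdoor paths. Count: 6.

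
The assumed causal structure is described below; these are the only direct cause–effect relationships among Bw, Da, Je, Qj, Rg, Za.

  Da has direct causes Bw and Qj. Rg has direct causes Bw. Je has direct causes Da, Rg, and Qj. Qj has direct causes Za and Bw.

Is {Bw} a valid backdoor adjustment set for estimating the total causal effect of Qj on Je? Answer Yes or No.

Yes

Backdoor paths from Qj to Je (paths whose first edge points into Qj):
  P1: Qj <- Bw -> Rg -> Je
  P2: Qj <- Bw -> Da -> Je
Condition 1 (no descendant of Qj in the set): holds — descendants of Qj are {Da, Je}; none are in {Bw}.
Condition 2 (every backdoor path blocked by {Bw}):
  P1: blocked at fork node Bw ∈ conditioning set.
  P2: blocked at fork node Bw ∈ conditioning set.
{Bw} satisfies the backdoor criterion.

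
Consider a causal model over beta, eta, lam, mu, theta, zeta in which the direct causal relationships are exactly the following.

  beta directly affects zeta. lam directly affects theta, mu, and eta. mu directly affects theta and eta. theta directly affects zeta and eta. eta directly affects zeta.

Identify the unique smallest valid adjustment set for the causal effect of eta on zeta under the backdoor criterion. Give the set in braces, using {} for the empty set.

{theta}

Variables eligible for adjustment (non-descendants of eta, excluding eta and zeta): {beta, lam, mu, theta}.
Backdoor paths from eta to zeta:
  P1: eta <- lam -> mu -> theta -> zeta
  P2: eta <- lam -> theta -> zeta
  P3: eta <- mu <- lam -> theta -> zeta
  P4: eta <- mu -> theta -> zeta
  P5: eta <- theta -> zeta
The empty set is not sufficient: P1 (eta <- lam -> mu -> theta -> zeta) has no collider blocking it and no conditioned non-collider, so it is open.
Try {theta}:
  P1: blocked at chain node theta ∈ conditioning set.
  P2: blocked at chain node theta ∈ conditioning set.
  P3: blocked at chain node theta ∈ conditioning set.
  P4: blocked at chain node theta ∈ conditioning set.
  P5: blocked at fork node theta ∈ conditioning set.
{theta} contains no descendant of eta and blocks every backdoor path.
No other singleton works — e.g. {lam} leaves P4 open — so {theta} is the unique smallest valid adjustment set.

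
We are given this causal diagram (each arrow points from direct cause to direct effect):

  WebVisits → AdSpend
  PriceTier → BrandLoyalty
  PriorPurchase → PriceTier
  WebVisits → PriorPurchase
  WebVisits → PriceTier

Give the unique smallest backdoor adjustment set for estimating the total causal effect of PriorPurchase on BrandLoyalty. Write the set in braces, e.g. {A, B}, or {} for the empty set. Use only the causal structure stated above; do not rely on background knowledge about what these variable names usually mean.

Variables eligible for adjustment (non-descendants of PriorPurchase, excluding PriorPurchase and BrandLoyalty): {AdSpend, WebVisits}.
Backdoor paths from PriorPurchase to BrandLoyalty:
  P1: PriorPurchase <- WebVisits -> PriceTier -> BrandLoyalty
The empty set is not sufficient: P1 (PriorPurchase <- WebVisits -> PriceTier -> BrandLoyalty) has no collider blocking it and no conditioned non-collider, so it is open.
Try {WebVisits}:
  P1: blocked at fork node WebVisits ∈ conditioning set.
{WebVisits} contains no descendant of PriorPurchase and blocks every backdoor path.
No other singleton works — e.g. {AdSpend} leaves P1 open — so {WebVisits} is the unique smallest valid adjustment set.

{WebVisits}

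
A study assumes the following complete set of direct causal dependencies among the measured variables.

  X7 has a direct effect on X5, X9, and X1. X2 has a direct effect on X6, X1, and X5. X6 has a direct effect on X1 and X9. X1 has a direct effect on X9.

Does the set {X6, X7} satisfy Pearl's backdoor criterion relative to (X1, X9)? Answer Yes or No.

Backdoor paths from X1 to X9 (paths whose first edge points into X1):
  P1: X1 <- X2 -> X6 -> X9
  P2: X1 <- X2 -> X5 <- X7 -> X9
  P3: X1 <- X6 <- X2 -> X5 <- X7 -> X9
  P4: X1 <- X6 -> X9
  P5: X1 <- X7 -> X5 <- X2 -> X6 -> X9
  P6: X1 <- X7 -> X9
Condition 1 (no descendant of X1 in the set): holds — descendants of X1 are {X9}; none are in {X6, X7}.
Condition 2 (every backdoor path blocked by {X6, X7}):
  P1: blocked at chain node X6 ∈ conditioning set.
  P2: blocked at collider X5 (neither it nor any descendant is in the conditioning set).
  P3: blocked at chain node X6 ∈ conditioning set.
  P4: blocked at fork node X6 ∈ conditioning set.
  P5: blocked at fork node X7 ∈ conditioning set.
  P6: blocked at fork node X7 ∈ conditioning set.
{X6, X7} satisfies the backdoor criterion.

Yes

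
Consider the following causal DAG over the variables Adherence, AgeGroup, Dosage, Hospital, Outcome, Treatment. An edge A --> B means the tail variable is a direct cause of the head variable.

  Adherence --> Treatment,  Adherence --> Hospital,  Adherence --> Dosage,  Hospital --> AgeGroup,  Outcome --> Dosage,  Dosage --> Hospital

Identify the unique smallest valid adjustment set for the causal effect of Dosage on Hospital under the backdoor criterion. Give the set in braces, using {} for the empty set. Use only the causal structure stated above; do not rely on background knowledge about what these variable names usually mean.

{Adherence}

Variables eligible for adjustment (non-descendants of Dosage, excluding Dosage and Hospital): {Adherence, Outcome, Treatment}.
Backdoor paths from Dosage to Hospital:
  P1: Dosage <- Adherence -> Hospital
The empty set is not sufficient: P1 (Dosage <- Adherence -> Hospital) has no collider blocking it and no conditioned non-collider, so it is open.
Try {Adherence}:
  P1: blocked at fork node Adherence ∈ conditioning set.
{Adherence} contains no descendant of Dosage and blocks every backdoor path.
No other singleton works — e.g. {Outcome} leaves P1 open — so {Adherence} is the unique smallest valid adjustment set.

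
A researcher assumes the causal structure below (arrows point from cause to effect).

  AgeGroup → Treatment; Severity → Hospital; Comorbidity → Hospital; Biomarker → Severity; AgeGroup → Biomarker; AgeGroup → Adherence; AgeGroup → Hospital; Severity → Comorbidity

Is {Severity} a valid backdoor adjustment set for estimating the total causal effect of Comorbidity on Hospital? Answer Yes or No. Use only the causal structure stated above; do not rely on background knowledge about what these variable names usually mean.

Yes

Backdoor paths from Comorbidity to Hospital (paths whose first edge points into Comorbidity):
  P1: Comorbidity <- Severity <- Biomarker <- AgeGroup -> Hospital
  P2: Comorbidity <- Severity -> Hospital
Condition 1 (no descendant of Comorbidity in the set): holds — descendants of Comorbidity are {Hospital}; none are in {Severity}.
Condition 2 (every backdoor path blocked by {Severity}):
  P1: blocked at chain node Severity ∈ conditioning set.
  P2: blocked at fork node Severity ∈ conditioning set.
{Severity} satisfies the backdoor criterion.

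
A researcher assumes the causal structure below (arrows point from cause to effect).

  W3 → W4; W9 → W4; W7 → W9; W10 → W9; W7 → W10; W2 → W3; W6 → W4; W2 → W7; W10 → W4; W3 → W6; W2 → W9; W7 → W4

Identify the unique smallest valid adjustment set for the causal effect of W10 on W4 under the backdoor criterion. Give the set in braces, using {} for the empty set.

{W7}

Variables eligible for adjustment (non-descendants of W10, excluding W10 and W4): {W2, W3, W6, W7}.
Backdoor paths from W10 to W4:
  P1: W10 <- W7 <- W2 -> W3 -> W6 -> W4
  P2: W10 <- W7 <- W2 -> W3 -> W4
  P3: W10 <- W7 <- W2 -> W9 -> W4
  P4: W10 <- W7 -> W9 <- W2 -> W3 -> W6 -> W4
  P5: W10 <- W7 -> W9 <- W2 -> W3 -> W4
  P6: W10 <- W7 -> W9 -> W4
  P7: W10 <- W7 -> W4
The empty set is not sufficient: P1 (W10 <- W7 <- W2 -> W3 -> W6 -> W4) has no collider blocking it and no conditioned non-collider, so it is open.
Try {W7}:
  P1: blocked at chain node W7 ∈ conditioning set.
  P2: blocked at chain node W7 ∈ conditioning set.
  P3: blocked at chain node W7 ∈ conditioning set.
  P4: blocked at fork node W7 ∈ conditioning set.
  P5: blocked at fork node W7 ∈ conditioning set.
  P6: blocked at fork node W7 ∈ conditioning set.
  P7: blocked at fork node W7 ∈ conditioning set.
{W7} contains no descendant of W10 and blocks every backdoor path.
No other singleton works — e.g. {W2} leaves P6 open — so {W7} is the unique smallest valid adjustment set.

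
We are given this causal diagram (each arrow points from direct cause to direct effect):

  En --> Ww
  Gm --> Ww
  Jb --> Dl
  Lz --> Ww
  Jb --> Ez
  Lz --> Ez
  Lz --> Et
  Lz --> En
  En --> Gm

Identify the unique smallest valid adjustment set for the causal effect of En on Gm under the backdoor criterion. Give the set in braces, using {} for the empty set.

Variables eligible for adjustment (non-descendants of En, excluding En and Gm): {Dl, Et, Ez, Jb, Lz}.
Backdoor paths from En to Gm:
  P1: En <- Lz -> Ww <- Gm
Each backdoor path contains an unconditioned collider, so every path is already blocked with the empty conditioning set:
  P1: blocked at collider Ww (neither it nor any descendant is in the conditioning set).
The empty set is therefore the unique smallest valid set.

{}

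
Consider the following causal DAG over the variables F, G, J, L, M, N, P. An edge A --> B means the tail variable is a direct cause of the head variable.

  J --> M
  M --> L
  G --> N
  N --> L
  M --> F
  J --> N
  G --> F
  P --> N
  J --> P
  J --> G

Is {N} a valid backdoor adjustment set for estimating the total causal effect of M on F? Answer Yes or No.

No

Backdoor paths from M to F (paths whose first edge points into M):
  P1: M <- J -> P -> N <- G -> F
  P2: M <- J -> G -> F
  P3: M <- J -> N <- G -> F
Condition 1 (no descendant of M in the set): holds — descendants of M are {F, L}; none are in {N}.
Condition 2 (every backdoor path blocked by {N}):
  P1: open — collider(s) N are conditioned on (or have a conditioned descendant) and no non-collider on the path is in the set.
  P2: open — no interior node is in the conditioning set.
  P3: open — collider(s) N are conditioned on (or have a conditioned descendant) and no non-collider on the path is in the set.
{N} does not satisfy the backdoor criterion.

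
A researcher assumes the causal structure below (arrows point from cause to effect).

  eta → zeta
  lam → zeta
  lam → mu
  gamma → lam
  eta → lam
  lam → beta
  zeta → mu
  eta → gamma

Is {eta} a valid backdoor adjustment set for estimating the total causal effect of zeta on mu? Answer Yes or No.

No

Backdoor paths from zeta to mu (paths whose first edge points into zeta):
  P1: zeta <- eta -> gamma -> lam -> mu
  P2: zeta <- eta -> lam -> mu
  P3: zeta <- lam -> mu
Condition 1 (no descendant of zeta in the set): holds — descendants of zeta are {mu}; none are in {eta}.
Condition 2 (every backdoor path blocked by {eta}):
  P1: blocked at fork node eta ∈ conditioning set.
  P2: blocked at fork node eta ∈ conditioning set.
  P3: open — no interior node is in the conditioning set.
{eta} does not satisfy the backdoor criterion.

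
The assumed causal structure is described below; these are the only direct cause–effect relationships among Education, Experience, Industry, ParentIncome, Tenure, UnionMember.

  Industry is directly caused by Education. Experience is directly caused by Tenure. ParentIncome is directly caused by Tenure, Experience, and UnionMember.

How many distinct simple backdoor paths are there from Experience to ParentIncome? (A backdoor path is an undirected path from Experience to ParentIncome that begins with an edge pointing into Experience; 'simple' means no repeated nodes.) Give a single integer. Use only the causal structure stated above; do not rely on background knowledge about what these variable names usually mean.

1

A backdoor path from Experience to ParentIncome is any simple undirected path whose first edge points into Experience (i.e. leaves Experience via a parent).
Parents of Experience: {Tenure}.
Enumerating:
  P1: Experience <- Tenure -> ParentIncome
That exhausts the simple backdoor paths. Count: 1.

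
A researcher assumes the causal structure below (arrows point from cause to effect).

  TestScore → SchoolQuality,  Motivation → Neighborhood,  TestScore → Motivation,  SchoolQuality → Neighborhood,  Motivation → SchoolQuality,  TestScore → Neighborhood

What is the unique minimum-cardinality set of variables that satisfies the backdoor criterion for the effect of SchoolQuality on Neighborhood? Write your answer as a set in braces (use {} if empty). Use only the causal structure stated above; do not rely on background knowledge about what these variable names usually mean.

Variables eligible for adjustment (non-descendants of SchoolQuality, excluding SchoolQuality and Neighborhood): {Motivation, TestScore}.
Backdoor paths from SchoolQuality to Neighborhood:
  P1: SchoolQuality <- TestScore -> Motivation -> Neighborhood
  P2: SchoolQuality <- TestScore -> Neighborhood
  P3: SchoolQuality <- Motivation <- TestScore -> Neighborhood
  P4: SchoolQuality <- Motivation -> Neighborhood
The empty set is not sufficient: P1 (SchoolQuality <- TestScore -> Motivation -> Neighborhood) has no collider blocking it and no conditioned non-collider, so it is open.
Try {Motivation, TestScore}:
  P1: blocked at fork node TestScore ∈ conditioning set.
  P2: blocked at fork node TestScore ∈ conditioning set.
  P3: blocked at chain node Motivation ∈ conditioning set.
  P4: blocked at fork node Motivation ∈ conditioning set.
{Motivation, TestScore} contains no descendant of SchoolQuality and blocks every backdoor path.
Every element of {Motivation, TestScore} is needed (dropping Motivation leaves P4 open; dropping TestScore leaves P2 open), so no proper subset is valid.
Among all size-2 subsets of the eligible variables, only {Motivation, TestScore} blocks every backdoor path, so it is the unique smallest valid adjustment set.

{Motivation, TestScore}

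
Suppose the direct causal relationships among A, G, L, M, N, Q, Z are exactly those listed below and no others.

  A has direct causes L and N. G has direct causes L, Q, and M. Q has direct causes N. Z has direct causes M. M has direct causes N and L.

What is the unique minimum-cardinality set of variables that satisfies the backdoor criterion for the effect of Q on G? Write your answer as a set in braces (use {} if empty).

Variables eligible for adjustment (non-descendants of Q, excluding Q and G): {A, L, M, N, Z}.
Backdoor paths from Q to G:
  P1: Q <- N -> M <- L -> G
  P2: Q <- N -> M -> G
  P3: Q <- N -> A <- L -> M -> G
  P4: Q <- N -> A <- L -> G
The empty set is not sufficient: P2 (Q <- N -> M -> G) has no collider blocking it and no conditioned non-collider, so it is open.
Try {N}:
  P1: blocked at fork node N ∈ conditioning set.
  P2: blocked at fork node N ∈ conditioning set.
  P3: blocked at fork node N ∈ conditioning set.
  P4: blocked at fork node N ∈ conditioning set.
{N} contains no descendant of Q and blocks every backdoor path.
No other singleton works — e.g. {L} leaves P2 open — so {N} is the unique smallest valid adjustment set.

{N}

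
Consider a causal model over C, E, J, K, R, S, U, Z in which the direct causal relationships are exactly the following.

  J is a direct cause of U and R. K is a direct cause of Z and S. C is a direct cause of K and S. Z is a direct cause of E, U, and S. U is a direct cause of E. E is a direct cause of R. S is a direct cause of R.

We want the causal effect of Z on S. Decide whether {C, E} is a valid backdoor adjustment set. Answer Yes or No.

No

Backdoor paths from Z to S (paths whose first edge points into Z):
  P1: Z <- K <- C -> S
  P2: Z <- K -> S
Condition 1 (no descendant of Z in the set): FAILS — E is a descendant of Z.
Condition 2 (every backdoor path blocked by {C, E}):
  P1: blocked at fork node C ∈ conditioning set.
  P2: open — no interior node is in the conditioning set.
{C, E} does not satisfy the backdoor criterion.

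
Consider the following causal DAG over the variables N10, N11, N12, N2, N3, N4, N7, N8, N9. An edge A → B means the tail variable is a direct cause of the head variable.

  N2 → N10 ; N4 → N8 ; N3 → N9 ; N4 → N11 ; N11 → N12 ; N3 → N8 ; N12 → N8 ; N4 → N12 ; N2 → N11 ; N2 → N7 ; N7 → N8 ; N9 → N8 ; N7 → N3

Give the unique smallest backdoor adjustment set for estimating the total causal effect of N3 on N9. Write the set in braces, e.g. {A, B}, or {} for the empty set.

Variables eligible for adjustment (non-descendants of N3, excluding N3 and N9): {N10, N11, N12, N2, N4, N7}.
Backdoor paths from N3 to N9:
  P1: N3 <- N7 <- N2 -> N11 <- N4 -> N12 -> N8 <- N9
  P2: N3 <- N7 <- N2 -> N11 <- N4 -> N8 <- N9
  P3: N3 <- N7 <- N2 -> N11 -> N12 <- N4 -> N8 <- N9
  P4: N3 <- N7 <- N2 -> N11 -> N12 -> N8 <- N9
  P5: N3 <- N7 -> N8 <- N9
Each backdoor path contains an unconditioned collider, so every path is already blocked with the empty conditioning set:
  P1: blocked at collider N11 (neither it nor any descendant is in the conditioning set).
  P2: blocked at collider N11 (neither it nor any descendant is in the conditioning set).
  P3: blocked at collider N12 (neither it nor any descendant is in the conditioning set).
  P4: blocked at collider N8 (neither it nor any descendant is in the conditioning set).
  P5: blocked at collider N8 (neither it nor any descendant is in the conditioning set).
The empty set is therefore the unique smallest valid set.

{}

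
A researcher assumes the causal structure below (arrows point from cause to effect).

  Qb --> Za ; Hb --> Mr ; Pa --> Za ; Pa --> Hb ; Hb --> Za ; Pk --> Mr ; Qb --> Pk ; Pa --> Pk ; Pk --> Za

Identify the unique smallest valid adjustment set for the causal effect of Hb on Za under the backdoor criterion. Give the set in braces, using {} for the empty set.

Variables eligible for adjustment (non-descendants of Hb, excluding Hb and Za): {Pa, Pk, Qb}.
Backdoor paths from Hb to Za:
  P1: Hb <- Pa -> Pk <- Qb -> Za
  P2: Hb <- Pa -> Pk -> Za
  P3: Hb <- Pa -> Za
The empty set is not sufficient: P2 (Hb <- Pa -> Pk -> Za) has no collider blocking it and no conditioned non-collider, so it is open.
Try {Pa}:
  P1: blocked at fork node Pa ∈ conditioning set.
  P2: blocked at fork node Pa ∈ conditioning set.
  P3: blocked at fork node Pa ∈ conditioning set.
{Pa} contains no descendant of Hb and blocks every backdoor path.
No other singleton works — e.g. {Qb} leaves P2 open — so {Pa} is the unique smallest valid adjustment set.

{Pa}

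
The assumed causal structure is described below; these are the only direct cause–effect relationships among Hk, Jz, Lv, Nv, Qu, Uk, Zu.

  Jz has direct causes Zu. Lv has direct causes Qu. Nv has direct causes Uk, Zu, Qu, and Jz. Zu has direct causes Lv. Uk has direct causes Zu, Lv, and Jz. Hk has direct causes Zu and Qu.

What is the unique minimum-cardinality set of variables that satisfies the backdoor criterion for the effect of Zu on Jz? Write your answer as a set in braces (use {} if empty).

{}

Variables eligible for adjustment (non-descendants of Zu, excluding Zu and Jz): {Lv, Qu}.
Backdoor paths from Zu to Jz:
  P1: Zu <- Lv <- Qu -> Nv <- Jz
  P2: Zu <- Lv <- Qu -> Nv <- Uk <- Jz
  P3: Zu <- Lv -> Uk <- Jz
  P4: Zu <- Lv -> Uk -> Nv <- Jz
Each backdoor path contains an unconditioned collider, so every path is already blocked with the empty conditioning set:
  P1: blocked at collider Nv (neither it nor any descendant is in the conditioning set).
  P2: blocked at collider Nv (neither it nor any descendant is in the conditioning set).
  P3: blocked at collider Uk (neither it nor any descendant is in the conditioning set).
  P4: blocked at collider Nv (neither it nor any descendant is in the conditioning set).
The empty set is therefore the unique smallest valid set.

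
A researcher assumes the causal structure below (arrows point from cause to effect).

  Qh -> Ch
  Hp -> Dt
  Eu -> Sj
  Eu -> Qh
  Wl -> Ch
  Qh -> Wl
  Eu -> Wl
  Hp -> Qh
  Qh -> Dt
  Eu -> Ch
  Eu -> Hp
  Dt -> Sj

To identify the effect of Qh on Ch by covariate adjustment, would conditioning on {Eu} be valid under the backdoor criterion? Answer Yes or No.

Backdoor paths from Qh to Ch (paths whose first edge points into Qh):
  P1: Qh <- Eu -> Wl -> Ch
  P2: Qh <- Eu -> Ch
  P3: Qh <- Hp <- Eu -> Wl -> Ch
  P4: Qh <- Hp <- Eu -> Ch
  P5: Qh <- Hp -> Dt -> Sj <- Eu -> Wl -> Ch
  P6: Qh <- Hp -> Dt -> Sj <- Eu -> Ch
Condition 1 (no descendant of Qh in the set): holds — descendants of Qh are {Ch, Dt, Sj, Wl}; none are in {Eu}.
Condition 2 (every backdoor path blocked by {Eu}):
  P1: blocked at fork node Eu ∈ conditioning set.
  P2: blocked at fork node Eu ∈ conditioning set.
  P3: blocked at fork node Eu ∈ conditioning set.
  P4: blocked at fork node Eu ∈ conditioning set.
  P5: blocked at collider Sj (neither it nor any descendant is in the conditioning set).
  P6: blocked at collider Sj (neither it nor any descendant is in the conditioning set).
{Eu} satisfies the backdoor criterion.

Yes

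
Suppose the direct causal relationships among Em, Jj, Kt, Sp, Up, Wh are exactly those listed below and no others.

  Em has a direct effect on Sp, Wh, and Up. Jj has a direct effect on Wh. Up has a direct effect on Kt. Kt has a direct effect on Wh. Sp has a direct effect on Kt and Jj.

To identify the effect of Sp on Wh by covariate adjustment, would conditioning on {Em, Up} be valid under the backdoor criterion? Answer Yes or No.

Backdoor paths from Sp to Wh (paths whose first edge points into Sp):
  P1: Sp <- Em -> Up -> Kt -> Wh
  P2: Sp <- Em -> Wh
Condition 1 (no descendant of Sp in the set): holds — descendants of Sp are {Jj, Kt, Wh}; none are in {Em, Up}.
Condition 2 (every backdoor path blocked by {Em, Up}):
  P1: blocked at fork node Em ∈ conditioning set.
  P2: blocked at fork node Em ∈ conditioning set.
{Em, Up} satisfies the backdoor criterion.

Yes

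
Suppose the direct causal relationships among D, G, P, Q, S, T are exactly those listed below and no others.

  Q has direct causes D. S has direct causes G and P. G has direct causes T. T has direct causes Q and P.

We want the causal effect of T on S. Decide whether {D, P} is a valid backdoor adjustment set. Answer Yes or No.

Yes

Backdoor paths from T to S (paths whose first edge points into T):
  P1: T <- P -> S
Condition 1 (no descendant of T in the set): holds — descendants of T are {G, S}; none are in {D, P}.
Condition 2 (every backdoor path blocked by {D, P}):
  P1: blocked at fork node P ∈ conditioning set.
{D, P} satisfies the backdoor criterion.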